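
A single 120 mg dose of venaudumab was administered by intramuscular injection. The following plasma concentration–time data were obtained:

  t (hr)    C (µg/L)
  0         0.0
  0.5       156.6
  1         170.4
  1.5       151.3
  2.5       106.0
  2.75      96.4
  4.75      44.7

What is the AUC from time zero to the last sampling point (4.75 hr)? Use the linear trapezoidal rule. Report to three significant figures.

AUC = 496 µg/L·hr

Trapezoidal AUC_0→4.75:
  [0→0.5]: (0.0+156.6)/2 × 0.5 = 39.15
  [0.5→1]: (156.6+170.4)/2 × 0.5 = 81.75
  [1→1.5]: (170.4+151.3)/2 × 0.5 = 80.425
  [1.5→2.5]: (151.3+106.0)/2 × 1 = 128.65
  [2.5→2.75]: (106.0+96.4)/2 × 0.25 = 25.3
  [2.75→4.75]: (96.4+44.7)/2 × 2 = 141.1
  Sum = 496.375 µg/L·hr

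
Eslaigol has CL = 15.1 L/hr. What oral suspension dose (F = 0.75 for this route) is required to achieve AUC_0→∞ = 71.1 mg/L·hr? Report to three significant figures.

Dose = CL × AUC_0→∞ / F
     = 15.1 × 71.1 / 0.75 = 1431.48 mg

Dose = 1430 mg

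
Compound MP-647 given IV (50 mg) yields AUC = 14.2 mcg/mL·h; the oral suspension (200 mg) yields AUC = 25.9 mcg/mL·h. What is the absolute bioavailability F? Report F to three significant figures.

F = (AUC_ev / D_ev) / (AUC_iv / D_iv)
  = (25.9/200) / (14.2/50)
  = 0.1295 / 0.284 = 0.4560

F = 0.456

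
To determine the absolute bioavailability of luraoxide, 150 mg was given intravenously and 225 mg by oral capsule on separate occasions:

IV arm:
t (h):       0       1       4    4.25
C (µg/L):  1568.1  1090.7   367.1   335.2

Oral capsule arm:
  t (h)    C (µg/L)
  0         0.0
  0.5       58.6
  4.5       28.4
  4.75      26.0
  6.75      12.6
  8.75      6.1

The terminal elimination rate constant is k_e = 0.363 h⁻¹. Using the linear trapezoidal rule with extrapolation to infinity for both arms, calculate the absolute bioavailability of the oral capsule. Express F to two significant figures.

F = 0.040

Trapezoidal AUC_0→4.25 (IV):
  [0→1]: (1568.1+1090.7)/2 × 1 = 1329.4
  [1→4]: (1090.7+367.1)/2 × 3 = 2186.7
  [4→4.25]: (367.1+335.2)/2 × 0.25 = 87.7875
  Sum = 3603.8875 µg/L·h
IV tail: 335.2/0.363 = 923.416; AUC_iv,0→∞ = 3603.8875 + 923.416 = 4527.3035 µg/L·h
Trapezoidal AUC_0→8.75 (oral capsule):
  [0→0.5]: (0.0+58.6)/2 × 0.5 = 14.65
  [0.5→4.5]: (58.6+28.4)/2 × 4 = 174.0
  [4.5→4.75]: (28.4+26.0)/2 × 0.25 = 6.8
  [4.75→6.75]: (26.0+12.6)/2 × 2 = 38.6
  [6.75→8.75]: (12.6+6.1)/2 × 2 = 18.7
  Sum = 252.75 µg/L·h
oral capsule tail: 6.1/0.363 = 16.804; AUC_ev,0→∞ = 252.75 + 16.804 = 269.554 µg/L·h
F = (AUC_ev/D_ev)/(AUC_iv/D_iv) = (269.554/225)/(4527.3035/150) = 1.19802/30.182 = 0.0397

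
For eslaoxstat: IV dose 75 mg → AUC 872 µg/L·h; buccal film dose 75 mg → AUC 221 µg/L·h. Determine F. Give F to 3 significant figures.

F = 0.253

F = (AUC_ev / D_ev) / (AUC_iv / D_iv)
  = (221/75) / (872/75)
  = 2.94667 / 11.6267 = 0.2534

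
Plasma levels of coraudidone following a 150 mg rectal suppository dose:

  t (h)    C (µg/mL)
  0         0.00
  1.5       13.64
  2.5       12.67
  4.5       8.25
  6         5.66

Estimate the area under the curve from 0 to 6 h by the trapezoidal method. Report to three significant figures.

Trapezoidal AUC_0→6:
  [0→1.5]: (0.00+13.64)/2 × 1.5 = 10.23
  [1.5→2.5]: (13.64+12.67)/2 × 1 = 13.155
  [2.5→4.5]: (12.67+8.25)/2 × 2 = 20.92
  [4.5→6]: (8.25+5.66)/2 × 1.5 = 10.4325
  Sum = 54.7375 µg/mL·h

AUC = 54.7 µg/mL·h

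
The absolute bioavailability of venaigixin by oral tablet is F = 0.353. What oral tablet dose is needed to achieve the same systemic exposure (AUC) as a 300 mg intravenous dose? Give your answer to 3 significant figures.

D_oral = 850 mg

For equal systemic exposure: F × D_ev = D_iv
D_ev = D_iv / F = 300 / 0.353 = 849.858 mg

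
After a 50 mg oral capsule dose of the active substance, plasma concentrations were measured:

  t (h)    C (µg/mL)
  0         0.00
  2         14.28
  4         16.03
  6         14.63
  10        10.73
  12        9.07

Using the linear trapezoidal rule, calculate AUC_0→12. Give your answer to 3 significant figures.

Trapezoidal AUC_0→12:
  [0→2]: (0.00+14.28)/2 × 2 = 14.28
  [2→4]: (14.28+16.03)/2 × 2 = 30.31
  [4→6]: (16.03+14.63)/2 × 2 = 30.66
  [6→10]: (14.63+10.73)/2 × 4 = 50.72
  [10→12]: (10.73+9.07)/2 × 2 = 19.8
  Sum = 145.77 µg/mL·h

AUC = 146 µg/mL·h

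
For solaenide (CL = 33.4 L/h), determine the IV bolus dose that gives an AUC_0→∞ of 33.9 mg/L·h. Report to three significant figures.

Dose = 1130 mg

Dose_iv = CL × AUC_0→∞
     = 33.4 × 33.9 = 1132.26 mg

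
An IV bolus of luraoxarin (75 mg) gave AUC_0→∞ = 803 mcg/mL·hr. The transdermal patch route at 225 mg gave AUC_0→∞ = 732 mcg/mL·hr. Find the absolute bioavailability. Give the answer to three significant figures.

F = (AUC_ev / D_ev) / (AUC_iv / D_iv)
  = (732/225) / (803/75)
  = 3.25333 / 10.7067 = 0.3039

F = 0.304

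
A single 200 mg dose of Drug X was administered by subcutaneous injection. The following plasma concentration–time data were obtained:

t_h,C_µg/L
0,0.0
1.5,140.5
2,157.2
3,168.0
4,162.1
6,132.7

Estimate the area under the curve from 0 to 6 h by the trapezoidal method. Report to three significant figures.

Trapezoidal AUC_0→6:
  [0→1.5]: (0.0+140.5)/2 × 1.5 = 105.375
  [1.5→2]: (140.5+157.2)/2 × 0.5 = 74.425
  [2→3]: (157.2+168.0)/2 × 1 = 162.6
  [3→4]: (168.0+162.1)/2 × 1 = 165.05
  [4→6]: (162.1+132.7)/2 × 2 = 294.8
  Sum = 802.25 µg/L·h

AUC = 802 µg/L·h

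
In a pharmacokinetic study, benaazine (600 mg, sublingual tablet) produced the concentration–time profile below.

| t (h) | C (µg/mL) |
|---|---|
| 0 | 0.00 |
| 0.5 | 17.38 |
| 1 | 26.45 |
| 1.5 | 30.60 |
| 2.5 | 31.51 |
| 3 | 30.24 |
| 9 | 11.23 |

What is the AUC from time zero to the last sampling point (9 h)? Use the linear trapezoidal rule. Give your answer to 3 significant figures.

Trapezoidal AUC_0→9:
  [0→0.5]: (0.00+17.38)/2 × 0.5 = 4.345
  [0.5→1]: (17.38+26.45)/2 × 0.5 = 10.9575
  [1→1.5]: (26.45+30.60)/2 × 0.5 = 14.2625
  [1.5→2.5]: (30.60+31.51)/2 × 1 = 31.055
  [2.5→3]: (31.51+30.24)/2 × 0.5 = 15.4375
  [3→9]: (30.24+11.23)/2 × 6 = 124.41
  Sum = 200.4675 µg/mL·h

AUC = 200 µg/mL·h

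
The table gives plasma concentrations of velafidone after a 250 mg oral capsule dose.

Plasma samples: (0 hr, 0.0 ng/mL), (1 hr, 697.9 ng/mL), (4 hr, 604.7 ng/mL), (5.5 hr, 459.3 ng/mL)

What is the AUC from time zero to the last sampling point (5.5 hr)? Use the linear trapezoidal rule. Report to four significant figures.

Trapezoidal AUC_0→5.5:
  [0→1]: (0.0+697.9)/2 × 1 = 348.95
  [1→4]: (697.9+604.7)/2 × 3 = 1953.9
  [4→5.5]: (604.7+459.3)/2 × 1.5 = 798.0
  Sum = 3100.85 ng/mL·hr

AUC = 3101 ng/mL·hr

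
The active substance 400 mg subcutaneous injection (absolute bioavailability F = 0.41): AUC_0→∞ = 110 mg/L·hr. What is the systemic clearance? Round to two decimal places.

CL = F × Dose / AUC_0→∞
   = 0.41 × 400 / 110 = 1.49091 L/hr

CL = 1.49 L/hr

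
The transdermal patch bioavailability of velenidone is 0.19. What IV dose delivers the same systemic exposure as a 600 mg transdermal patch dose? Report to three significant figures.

Systemic exposure from an extravascular dose = F × D_ev, so the equivalent IV dose is F × D_ev.
D_iv = F × D_ev = 0.19 × 600 = 114 mg

D_iv = 114 mg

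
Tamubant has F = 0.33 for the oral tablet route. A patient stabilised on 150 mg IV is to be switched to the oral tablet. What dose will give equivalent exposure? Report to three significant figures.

For equal systemic exposure: F × D_ev = D_iv
D_ev = D_iv / F = 150 / 0.33 = 454.545 mg

D_oral = 455 mg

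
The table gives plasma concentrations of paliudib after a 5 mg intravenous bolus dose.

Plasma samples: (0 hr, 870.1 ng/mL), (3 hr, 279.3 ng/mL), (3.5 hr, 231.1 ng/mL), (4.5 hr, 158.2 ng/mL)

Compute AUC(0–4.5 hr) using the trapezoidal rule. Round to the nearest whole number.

Trapezoidal AUC_0→4.5:
  [0→3]: (870.1+279.3)/2 × 3 = 1724.1
  [3→3.5]: (279.3+231.1)/2 × 0.5 = 127.6
  [3.5→4.5]: (231.1+158.2)/2 × 1 = 194.65
  Sum = 2046.35 ng/mL·hr

AUC = 2046 ng/mL·hr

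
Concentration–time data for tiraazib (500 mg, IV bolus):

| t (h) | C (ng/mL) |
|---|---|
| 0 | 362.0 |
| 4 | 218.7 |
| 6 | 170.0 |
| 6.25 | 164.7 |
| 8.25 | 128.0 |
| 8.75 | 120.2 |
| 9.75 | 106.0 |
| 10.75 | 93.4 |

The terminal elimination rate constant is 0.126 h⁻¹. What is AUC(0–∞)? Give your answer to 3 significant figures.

Trapezoidal AUC_0→10.75:
  [0→4]: (362.0+218.7)/2 × 4 = 1161.4
  [4→6]: (218.7+170.0)/2 × 2 = 388.7
  [6→6.25]: (170.0+164.7)/2 × 0.25 = 41.8375
  [6.25→8.25]: (164.7+128.0)/2 × 2 = 292.7
  [8.25→8.75]: (128.0+120.2)/2 × 0.5 = 62.05
  [8.75→9.75]: (120.2+106.0)/2 × 1 = 113.1
  [9.75→10.75]: (106.0+93.4)/2 × 1 = 99.7
  Sum = 2159.4875 ng/mL·h
Extrapolated tail: C_last / k_e = 93.4 / 0.126 = 741.270
AUC_0→∞ = 2159.4875 + 741.270 = 2900.7575 ng/mL·h

AUC = 2900 ng/mL·h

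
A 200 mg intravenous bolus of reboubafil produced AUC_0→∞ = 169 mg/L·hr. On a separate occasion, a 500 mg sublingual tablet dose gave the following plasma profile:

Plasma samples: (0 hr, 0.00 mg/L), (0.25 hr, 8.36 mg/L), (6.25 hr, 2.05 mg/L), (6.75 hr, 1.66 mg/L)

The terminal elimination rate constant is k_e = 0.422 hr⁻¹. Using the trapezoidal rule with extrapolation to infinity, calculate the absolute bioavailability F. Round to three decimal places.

F = 0.088

Trapezoidal AUC_0→6.75 (sublingual tablet):
  [0→0.25]: (0.00+8.36)/2 × 0.25 = 1.045
  [0.25→6.25]: (8.36+2.05)/2 × 6 = 31.23
  [6.25→6.75]: (2.05+1.66)/2 × 0.5 = 0.9275
  Sum = 33.2025 mg/L·hr
Tail: C_last/k_e = 1.66/0.422 = 3.934
AUC_0→∞ (sublingual tablet) = 33.2025 + 3.934 = 37.1365 mg/L·hr
F = (AUC_ev/D_ev)/(AUC_iv/D_iv) = (37.1365/500)/(169/200) = 0.074273/0.845 = 0.0879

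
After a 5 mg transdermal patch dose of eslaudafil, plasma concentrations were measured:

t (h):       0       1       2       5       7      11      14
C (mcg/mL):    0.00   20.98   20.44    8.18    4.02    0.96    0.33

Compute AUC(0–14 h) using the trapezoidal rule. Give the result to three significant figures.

AUC = 98.2 mcg/mL·h

Trapezoidal AUC_0→14:
  [0→1]: (0.00+20.98)/2 × 1 = 10.49
  [1→2]: (20.98+20.44)/2 × 1 = 20.71
  [2→5]: (20.44+8.18)/2 × 3 = 42.93
  [5→7]: (8.18+4.02)/2 × 2 = 12.2
  [7→11]: (4.02+0.96)/2 × 4 = 9.96
  [11→14]: (0.96+0.33)/2 × 3 = 1.935
  Sum = 98.225 mcg/mL·h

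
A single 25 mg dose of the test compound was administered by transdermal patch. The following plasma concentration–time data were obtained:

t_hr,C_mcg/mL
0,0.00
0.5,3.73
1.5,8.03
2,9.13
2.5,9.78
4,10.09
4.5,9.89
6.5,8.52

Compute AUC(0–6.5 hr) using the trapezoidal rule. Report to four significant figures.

AUC = 54.14 mcg/mL·hr

Trapezoidal AUC_0→6.5:
  [0→0.5]: (0.00+3.73)/2 × 0.5 = 0.9325
  [0.5→1.5]: (3.73+8.03)/2 × 1 = 5.88
  [1.5→2]: (8.03+9.13)/2 × 0.5 = 4.29
  [2→2.5]: (9.13+9.78)/2 × 0.5 = 4.7275
  [2.5→4]: (9.78+10.09)/2 × 1.5 = 14.9025
  [4→4.5]: (10.09+9.89)/2 × 0.5 = 4.995
  [4.5→6.5]: (9.89+8.52)/2 × 2 = 18.41
  Sum = 54.1375 mcg/mL·hr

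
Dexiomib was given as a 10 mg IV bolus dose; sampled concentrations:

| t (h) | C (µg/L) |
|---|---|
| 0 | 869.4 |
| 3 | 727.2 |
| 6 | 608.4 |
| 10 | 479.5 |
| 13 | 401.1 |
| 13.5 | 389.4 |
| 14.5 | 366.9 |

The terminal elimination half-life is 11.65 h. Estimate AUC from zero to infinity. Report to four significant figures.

AUC = 14640 µg/L·h

Trapezoidal AUC_0→14.5:
  [0→3]: (869.4+727.2)/2 × 3 = 2394.9
  [3→6]: (727.2+608.4)/2 × 3 = 2003.4
  [6→10]: (608.4+479.5)/2 × 4 = 2175.8
  [10→13]: (479.5+401.1)/2 × 3 = 1320.9
  [13→13.5]: (401.1+389.4)/2 × 0.5 = 197.625
  [13.5→14.5]: (389.4+366.9)/2 × 1 = 378.15
  Sum = 8470.775 µg/L·h
k_e = ln2 / t½ = 0.693147 / 11.65 = 0.0595 h^-1
Extrapolated tail: C_last / k_e = 366.9 / 0.0595 = 6166.387
AUC_0→∞ = 8470.775 + 6166.387 = 14637.162 µg/L·h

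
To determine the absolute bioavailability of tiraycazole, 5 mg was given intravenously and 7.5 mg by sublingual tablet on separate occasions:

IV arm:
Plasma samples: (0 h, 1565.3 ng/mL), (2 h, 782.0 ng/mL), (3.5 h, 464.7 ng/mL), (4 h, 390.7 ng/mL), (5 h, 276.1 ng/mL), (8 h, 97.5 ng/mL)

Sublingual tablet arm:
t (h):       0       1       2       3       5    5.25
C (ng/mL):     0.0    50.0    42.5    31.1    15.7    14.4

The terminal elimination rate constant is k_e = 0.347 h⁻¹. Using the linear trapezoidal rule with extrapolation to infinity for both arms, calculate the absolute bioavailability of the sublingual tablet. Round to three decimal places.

F = 0.029

Trapezoidal AUC_0→8 (IV):
  [0→2]: (1565.3+782.0)/2 × 2 = 2347.3
  [2→3.5]: (782.0+464.7)/2 × 1.5 = 935.025
  [3.5→4]: (464.7+390.7)/2 × 0.5 = 213.85
  [4→5]: (390.7+276.1)/2 × 1 = 333.4
  [5→8]: (276.1+97.5)/2 × 3 = 560.4
  Sum = 4389.975 ng/mL·h
IV tail: 97.5/0.347 = 280.980; AUC_iv,0→∞ = 4389.975 + 280.980 = 4670.955 ng/mL·h
Trapezoidal AUC_0→5.25 (sublingual tablet):
  [0→1]: (0.0+50.0)/2 × 1 = 25.0
  [1→2]: (50.0+42.5)/2 × 1 = 46.25
  [2→3]: (42.5+31.1)/2 × 1 = 36.8
  [3→5]: (31.1+15.7)/2 × 2 = 46.8
  [5→5.25]: (15.7+14.4)/2 × 0.25 = 3.7625
  Sum = 158.6125 ng/mL·h
sublingual tablet tail: 14.4/0.347 = 41.499; AUC_ev,0→∞ = 158.6125 + 41.499 = 200.1115 ng/mL·h
F = (AUC_ev/D_ev)/(AUC_iv/D_iv) = (200.1115/7.5)/(4670.955/5) = 26.6815/934.191 = 0.0286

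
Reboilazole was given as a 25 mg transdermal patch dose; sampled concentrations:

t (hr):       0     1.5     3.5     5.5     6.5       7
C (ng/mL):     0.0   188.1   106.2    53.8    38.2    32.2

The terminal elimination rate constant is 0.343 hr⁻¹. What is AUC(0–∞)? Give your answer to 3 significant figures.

Trapezoidal AUC_0→7:
  [0→1.5]: (0.0+188.1)/2 × 1.5 = 141.075
  [1.5→3.5]: (188.1+106.2)/2 × 2 = 294.3
  [3.5→5.5]: (106.2+53.8)/2 × 2 = 160.0
  [5.5→6.5]: (53.8+38.2)/2 × 1 = 46.0
  [6.5→7]: (38.2+32.2)/2 × 0.5 = 17.6
  Sum = 658.975 ng/mL·hr
Extrapolated tail: C_last / k_e = 32.2 / 0.343 = 93.878
AUC_0→∞ = 658.975 + 93.878 = 752.853 ng/mL·hr

AUC = 753 ng/mL·hr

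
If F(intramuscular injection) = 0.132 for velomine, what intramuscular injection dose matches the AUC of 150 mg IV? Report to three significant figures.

D_intramuscular = 1140 mg

For equal systemic exposure: F × D_ev = D_iv
D_ev = D_iv / F = 150 / 0.132 = 1136.36 mg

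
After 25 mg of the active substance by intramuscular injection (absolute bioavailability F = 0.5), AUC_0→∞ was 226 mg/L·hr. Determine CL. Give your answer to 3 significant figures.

CL = 0.0553 L/hr

CL = F × Dose / AUC_0→∞
   = 0.5 × 25 / 226 = 0.0553097 L/hr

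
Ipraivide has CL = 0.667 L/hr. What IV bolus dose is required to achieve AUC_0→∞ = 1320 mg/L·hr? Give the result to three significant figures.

Dose = 880 mg

Dose_iv = CL × AUC_0→∞
     = 0.667 × 1320 = 880.44 mg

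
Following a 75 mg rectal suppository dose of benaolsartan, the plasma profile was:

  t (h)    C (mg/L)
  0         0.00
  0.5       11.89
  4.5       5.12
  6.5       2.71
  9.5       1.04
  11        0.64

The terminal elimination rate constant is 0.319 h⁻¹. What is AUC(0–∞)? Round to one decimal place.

AUC = 53.7 mg/L·h

Trapezoidal AUC_0→11:
  [0→0.5]: (0.00+11.89)/2 × 0.5 = 2.9725
  [0.5→4.5]: (11.89+5.12)/2 × 4 = 34.02
  [4.5→6.5]: (5.12+2.71)/2 × 2 = 7.83
  [6.5→9.5]: (2.71+1.04)/2 × 3 = 5.625
  [9.5→11]: (1.04+0.64)/2 × 1.5 = 1.26
  Sum = 51.7075 mg/L·h
Extrapolated tail: C_last / k_e = 0.64 / 0.319 = 2.006
AUC_0→∞ = 51.7075 + 2.006 = 53.7135 mg/L·h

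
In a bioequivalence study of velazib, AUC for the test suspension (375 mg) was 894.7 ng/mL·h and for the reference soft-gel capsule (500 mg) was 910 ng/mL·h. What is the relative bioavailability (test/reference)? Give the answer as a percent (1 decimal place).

F_rel = (AUC_test/D_test) / (AUC_ref/D_ref)
      = (894.7/375) / (910/500)
      = 2.38587 / 1.82 = 1.3109 = 131.09%

F_rel = 131.1%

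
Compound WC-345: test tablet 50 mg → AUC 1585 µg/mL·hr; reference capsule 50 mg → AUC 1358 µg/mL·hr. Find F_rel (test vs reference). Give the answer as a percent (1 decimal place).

F_rel = 116.7%

F_rel = (AUC_test/D_test) / (AUC_ref/D_ref)
      = (1585/50) / (1358/50)
      = 31.7 / 27.16 = 1.1672 = 116.72%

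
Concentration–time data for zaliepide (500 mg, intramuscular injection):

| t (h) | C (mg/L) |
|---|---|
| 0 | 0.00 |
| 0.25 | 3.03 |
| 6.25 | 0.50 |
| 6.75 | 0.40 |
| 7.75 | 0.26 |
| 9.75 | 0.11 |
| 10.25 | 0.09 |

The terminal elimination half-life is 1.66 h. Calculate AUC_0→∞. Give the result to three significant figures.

Trapezoidal AUC_0→10.25:
  [0→0.25]: (0.00+3.03)/2 × 0.25 = 0.37875
  [0.25→6.25]: (3.03+0.50)/2 × 6 = 10.59
  [6.25→6.75]: (0.50+0.40)/2 × 0.5 = 0.225
  [6.75→7.75]: (0.40+0.26)/2 × 1 = 0.33
  [7.75→9.75]: (0.26+0.11)/2 × 2 = 0.37
  [9.75→10.25]: (0.11+0.09)/2 × 0.5 = 0.05
  Sum = 11.94375 mg/L·h
k_e = ln2 / t½ = 0.693147 / 1.66 = 0.4176 h^-1
Extrapolated tail: C_last / k_e = 0.09 / 0.4176 = 0.216
AUC_0→∞ = 11.94375 + 0.216 = 12.15975 mg/L·h

AUC = 12.2 mg/L·h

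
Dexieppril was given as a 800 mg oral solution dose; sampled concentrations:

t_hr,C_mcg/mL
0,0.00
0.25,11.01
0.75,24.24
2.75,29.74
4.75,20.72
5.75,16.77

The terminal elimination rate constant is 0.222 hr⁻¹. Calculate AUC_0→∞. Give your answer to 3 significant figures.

Trapezoidal AUC_0→5.75:
  [0→0.25]: (0.00+11.01)/2 × 0.25 = 1.37625
  [0.25→0.75]: (11.01+24.24)/2 × 0.5 = 8.8125
  [0.75→2.75]: (24.24+29.74)/2 × 2 = 53.98
  [2.75→4.75]: (29.74+20.72)/2 × 2 = 50.46
  [4.75→5.75]: (20.72+16.77)/2 × 1 = 18.745
  Sum = 133.37375 mcg/mL·hr
Extrapolated tail: C_last / k_e = 16.77 / 0.222 = 75.541
AUC_0→∞ = 133.37375 + 75.541 = 208.91475 mcg/mL·hr

AUC = 209 mcg/mL·hr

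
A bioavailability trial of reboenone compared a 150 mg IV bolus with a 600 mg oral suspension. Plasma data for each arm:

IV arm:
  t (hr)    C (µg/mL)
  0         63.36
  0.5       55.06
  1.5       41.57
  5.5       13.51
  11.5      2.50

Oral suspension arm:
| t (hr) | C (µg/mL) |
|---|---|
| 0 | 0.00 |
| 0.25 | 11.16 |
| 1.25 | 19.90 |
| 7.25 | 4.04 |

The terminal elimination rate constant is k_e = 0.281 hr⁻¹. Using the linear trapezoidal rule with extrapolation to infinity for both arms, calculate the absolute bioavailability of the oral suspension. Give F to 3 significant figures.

F = 0.105

Trapezoidal AUC_0→11.5 (IV):
  [0→0.5]: (63.36+55.06)/2 × 0.5 = 29.605
  [0.5→1.5]: (55.06+41.57)/2 × 1 = 48.315
  [1.5→5.5]: (41.57+13.51)/2 × 4 = 110.16
  [5.5→11.5]: (13.51+2.50)/2 × 6 = 48.03
  Sum = 236.11 µg/mL·hr
IV tail: 2.50/0.281 = 8.897; AUC_iv,0→∞ = 236.11 + 8.897 = 245.007 µg/mL·hr
Trapezoidal AUC_0→7.25 (oral suspension):
  [0→0.25]: (0.00+11.16)/2 × 0.25 = 1.395
  [0.25→1.25]: (11.16+19.90)/2 × 1 = 15.53
  [1.25→7.25]: (19.90+4.04)/2 × 6 = 71.82
  Sum = 88.745 µg/mL·hr
oral suspension tail: 4.04/0.281 = 14.377; AUC_ev,0→∞ = 88.745 + 14.377 = 103.122 µg/mL·hr
F = (AUC_ev/D_ev)/(AUC_iv/D_iv) = (103.122/600)/(245.007/150) = 0.17187/1.63338 = 0.1052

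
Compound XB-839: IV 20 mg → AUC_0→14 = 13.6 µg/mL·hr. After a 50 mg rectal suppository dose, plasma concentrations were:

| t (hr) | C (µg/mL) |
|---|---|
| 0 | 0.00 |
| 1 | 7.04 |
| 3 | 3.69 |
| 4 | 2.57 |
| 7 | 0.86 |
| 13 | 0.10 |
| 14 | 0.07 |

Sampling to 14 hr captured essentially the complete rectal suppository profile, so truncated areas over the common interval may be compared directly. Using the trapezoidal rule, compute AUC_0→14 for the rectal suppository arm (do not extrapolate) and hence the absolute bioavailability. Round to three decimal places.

Trapezoidal AUC_0→14 (rectal suppository):
  [0→1]: (0.00+7.04)/2 × 1 = 3.52
  [1→3]: (7.04+3.69)/2 × 2 = 10.73
  [3→4]: (3.69+2.57)/2 × 1 = 3.13
  [4→7]: (2.57+0.86)/2 × 3 = 5.145
  [7→13]: (0.86+0.10)/2 × 6 = 2.88
  [13→14]: (0.10+0.07)/2 × 1 = 0.085
  Sum = 25.49 µg/mL·hr
F = (AUC_ev/D_ev)/(AUC_iv/D_iv) = (25.49/50)/(13.6/20) = 0.5098/0.68 = 0.7497

F = 0.750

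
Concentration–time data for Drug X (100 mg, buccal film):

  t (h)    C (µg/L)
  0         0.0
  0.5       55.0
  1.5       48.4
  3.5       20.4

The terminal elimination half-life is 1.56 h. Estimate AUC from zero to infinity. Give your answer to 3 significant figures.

Trapezoidal AUC_0→3.5:
  [0→0.5]: (0.0+55.0)/2 × 0.5 = 13.75
  [0.5→1.5]: (55.0+48.4)/2 × 1 = 51.7
  [1.5→3.5]: (48.4+20.4)/2 × 2 = 68.8
  Sum = 134.25 µg/L·h
k_e = ln2 / t½ = 0.693147 / 1.56 = 0.4443 h^-1
Extrapolated tail: C_last / k_e = 20.4 / 0.4443 = 45.915
AUC_0→∞ = 134.25 + 45.915 = 180.165 µg/L·h

AUC = 180 µg/L·h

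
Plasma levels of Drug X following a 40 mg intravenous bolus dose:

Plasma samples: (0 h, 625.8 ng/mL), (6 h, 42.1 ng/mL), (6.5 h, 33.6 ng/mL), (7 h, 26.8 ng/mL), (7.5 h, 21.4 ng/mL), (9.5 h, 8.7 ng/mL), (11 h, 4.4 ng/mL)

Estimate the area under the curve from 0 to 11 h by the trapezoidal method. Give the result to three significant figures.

Trapezoidal AUC_0→11:
  [0→6]: (625.8+42.1)/2 × 6 = 2003.7
  [6→6.5]: (42.1+33.6)/2 × 0.5 = 18.925
  [6.5→7]: (33.6+26.8)/2 × 0.5 = 15.1
  [7→7.5]: (26.8+21.4)/2 × 0.5 = 12.05
  [7.5→9.5]: (21.4+8.7)/2 × 2 = 30.1
  [9.5→11]: (8.7+4.4)/2 × 1.5 = 9.825
  Sum = 2089.7 ng/mL·h

AUC = 2090 ng/mL·h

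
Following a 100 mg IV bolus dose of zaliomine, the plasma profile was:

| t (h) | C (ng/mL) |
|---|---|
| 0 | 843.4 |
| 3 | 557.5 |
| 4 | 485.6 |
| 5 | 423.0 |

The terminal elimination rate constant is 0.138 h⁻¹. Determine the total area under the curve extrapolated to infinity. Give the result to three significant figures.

AUC = 6140 ng/mL·h

Trapezoidal AUC_0→5:
  [0→3]: (843.4+557.5)/2 × 3 = 2101.35
  [3→4]: (557.5+485.6)/2 × 1 = 521.55
  [4→5]: (485.6+423.0)/2 × 1 = 454.3
  Sum = 3077.2 ng/mL·h
Extrapolated tail: C_last / k_e = 423.0 / 0.138 = 3065.217
AUC_0→∞ = 3077.2 + 3065.217 = 6142.417 ng/mL·h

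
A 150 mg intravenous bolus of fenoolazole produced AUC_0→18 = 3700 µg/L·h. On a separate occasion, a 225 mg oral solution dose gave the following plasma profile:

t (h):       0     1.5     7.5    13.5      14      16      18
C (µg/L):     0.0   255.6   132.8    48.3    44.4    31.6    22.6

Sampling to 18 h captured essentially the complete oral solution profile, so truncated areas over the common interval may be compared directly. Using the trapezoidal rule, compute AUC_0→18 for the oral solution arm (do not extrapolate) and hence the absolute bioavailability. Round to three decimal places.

Trapezoidal AUC_0→18 (oral solution):
  [0→1.5]: (0.0+255.6)/2 × 1.5 = 191.7
  [1.5→7.5]: (255.6+132.8)/2 × 6 = 1165.2
  [7.5→13.5]: (132.8+48.3)/2 × 6 = 543.3
  [13.5→14]: (48.3+44.4)/2 × 0.5 = 23.175
  [14→16]: (44.4+31.6)/2 × 2 = 76.0
  [16→18]: (31.6+22.6)/2 × 2 = 54.2
  Sum = 2053.575 µg/L·h
F = (AUC_ev/D_ev)/(AUC_iv/D_iv) = (2053.575/225)/(3700/150) = 9.127/24.6667 = 0.3700

F = 0.370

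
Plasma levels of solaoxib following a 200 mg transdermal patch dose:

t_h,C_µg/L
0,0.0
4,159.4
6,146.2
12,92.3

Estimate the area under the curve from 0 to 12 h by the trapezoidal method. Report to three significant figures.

AUC = 1340 µg/L·h

Trapezoidal AUC_0→12:
  [0→4]: (0.0+159.4)/2 × 4 = 318.8
  [4→6]: (159.4+146.2)/2 × 2 = 305.6
  [6→12]: (146.2+92.3)/2 × 6 = 715.5
  Sum = 1339.9 µg/L·h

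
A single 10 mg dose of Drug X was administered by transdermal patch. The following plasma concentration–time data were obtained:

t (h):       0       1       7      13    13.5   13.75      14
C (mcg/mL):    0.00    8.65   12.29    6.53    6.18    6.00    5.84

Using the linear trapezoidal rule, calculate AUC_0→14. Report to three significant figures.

Trapezoidal AUC_0→14:
  [0→1]: (0.00+8.65)/2 × 1 = 4.325
  [1→7]: (8.65+12.29)/2 × 6 = 62.82
  [7→13]: (12.29+6.53)/2 × 6 = 56.46
  [13→13.5]: (6.53+6.18)/2 × 0.5 = 3.1775
  [13.5→13.75]: (6.18+6.00)/2 × 0.25 = 1.5225
  [13.75→14]: (6.00+5.84)/2 × 0.25 = 1.48
  Sum = 129.785 mcg/mL·h

AUC = 130 mcg/mL·h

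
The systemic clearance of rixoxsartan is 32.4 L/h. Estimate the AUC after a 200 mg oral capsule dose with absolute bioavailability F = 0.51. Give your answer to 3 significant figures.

AUC = 3.15 mg/L·h

AUC_0→∞ = F × Dose / CL
        = 0.51 × 200 / 32.4 = 3.14815 mg/L·h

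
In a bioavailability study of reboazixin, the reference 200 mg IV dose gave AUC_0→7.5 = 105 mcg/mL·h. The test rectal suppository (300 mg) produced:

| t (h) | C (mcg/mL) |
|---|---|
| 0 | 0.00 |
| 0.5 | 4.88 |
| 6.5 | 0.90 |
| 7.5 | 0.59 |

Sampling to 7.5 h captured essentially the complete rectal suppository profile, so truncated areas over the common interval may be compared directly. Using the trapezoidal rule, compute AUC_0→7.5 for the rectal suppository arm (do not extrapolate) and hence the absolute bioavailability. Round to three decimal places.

F = 0.123

Trapezoidal AUC_0→7.5 (rectal suppository):
  [0→0.5]: (0.00+4.88)/2 × 0.5 = 1.22
  [0.5→6.5]: (4.88+0.90)/2 × 6 = 17.34
  [6.5→7.5]: (0.90+0.59)/2 × 1 = 0.745
  Sum = 19.305 mcg/mL·h
F = (AUC_ev/D_ev)/(AUC_iv/D_iv) = (19.305/300)/(105/200) = 0.06435/0.525 = 0.1226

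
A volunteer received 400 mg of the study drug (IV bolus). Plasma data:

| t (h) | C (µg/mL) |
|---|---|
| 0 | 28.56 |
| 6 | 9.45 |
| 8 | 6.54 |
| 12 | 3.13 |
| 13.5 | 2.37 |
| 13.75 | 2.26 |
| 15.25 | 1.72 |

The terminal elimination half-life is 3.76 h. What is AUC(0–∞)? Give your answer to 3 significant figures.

AUC = 166 µg/mL·h

Trapezoidal AUC_0→15.25:
  [0→6]: (28.56+9.45)/2 × 6 = 114.03
  [6→8]: (9.45+6.54)/2 × 2 = 15.99
  [8→12]: (6.54+3.13)/2 × 4 = 19.34
  [12→13.5]: (3.13+2.37)/2 × 1.5 = 4.125
  [13.5→13.75]: (2.37+2.26)/2 × 0.25 = 0.57875
  [13.75→15.25]: (2.26+1.72)/2 × 1.5 = 2.985
  Sum = 157.04875 µg/mL·h
k_e = ln2 / t½ = 0.693147 / 3.76 = 0.1843 h^-1
Extrapolated tail: C_last / k_e = 1.72 / 0.1843 = 9.333
AUC_0→∞ = 157.04875 + 9.333 = 166.38175 µg/mL·h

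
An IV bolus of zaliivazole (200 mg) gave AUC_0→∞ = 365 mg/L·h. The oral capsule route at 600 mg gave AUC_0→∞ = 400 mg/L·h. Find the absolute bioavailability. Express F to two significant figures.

F = (AUC_ev / D_ev) / (AUC_iv / D_iv)
  = (400/600) / (365/200)
  = 0.666667 / 1.825 = 0.3653

F = 0.37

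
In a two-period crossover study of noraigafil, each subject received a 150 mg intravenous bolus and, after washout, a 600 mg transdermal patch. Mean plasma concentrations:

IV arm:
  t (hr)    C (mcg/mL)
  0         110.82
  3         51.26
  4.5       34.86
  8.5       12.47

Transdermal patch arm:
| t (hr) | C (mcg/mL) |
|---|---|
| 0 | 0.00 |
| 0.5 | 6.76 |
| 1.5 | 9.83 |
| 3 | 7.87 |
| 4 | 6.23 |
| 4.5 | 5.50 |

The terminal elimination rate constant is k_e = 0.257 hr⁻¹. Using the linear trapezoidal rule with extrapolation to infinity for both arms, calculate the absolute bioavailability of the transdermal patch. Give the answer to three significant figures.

Trapezoidal AUC_0→8.5 (IV):
  [0→3]: (110.82+51.26)/2 × 3 = 243.12
  [3→4.5]: (51.26+34.86)/2 × 1.5 = 64.59
  [4.5→8.5]: (34.86+12.47)/2 × 4 = 94.66
  Sum = 402.37 mcg/mL·hr
IV tail: 12.47/0.257 = 48.521; AUC_iv,0→∞ = 402.37 + 48.521 = 450.891 mcg/mL·hr
Trapezoidal AUC_0→4.5 (transdermal patch):
  [0→0.5]: (0.00+6.76)/2 × 0.5 = 1.69
  [0.5→1.5]: (6.76+9.83)/2 × 1 = 8.295
  [1.5→3]: (9.83+7.87)/2 × 1.5 = 13.275
  [3→4]: (7.87+6.23)/2 × 1 = 7.05
  [4→4.5]: (6.23+5.50)/2 × 0.5 = 2.9325
  Sum = 33.2425 mcg/mL·hr
transdermal patch tail: 5.50/0.257 = 21.401; AUC_ev,0→∞ = 33.2425 + 21.401 = 54.6435 mcg/mL·hr
F = (AUC_ev/D_ev)/(AUC_iv/D_iv) = (54.6435/600)/(450.891/150) = 0.0910725/3.00594 = 0.0303

F = 0.0303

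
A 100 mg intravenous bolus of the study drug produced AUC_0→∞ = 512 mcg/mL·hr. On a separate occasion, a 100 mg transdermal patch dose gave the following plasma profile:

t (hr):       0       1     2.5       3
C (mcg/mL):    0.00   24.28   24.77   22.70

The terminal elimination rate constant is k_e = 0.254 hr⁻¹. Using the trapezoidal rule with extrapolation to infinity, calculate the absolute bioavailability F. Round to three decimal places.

F = 0.293

Trapezoidal AUC_0→3 (transdermal patch):
  [0→1]: (0.00+24.28)/2 × 1 = 12.14
  [1→2.5]: (24.28+24.77)/2 × 1.5 = 36.7875
  [2.5→3]: (24.77+22.70)/2 × 0.5 = 11.8675
  Sum = 60.795 mcg/mL·hr
Tail: C_last/k_e = 22.70/0.254 = 89.370
AUC_0→∞ (transdermal patch) = 60.795 + 89.370 = 150.165 mcg/mL·hr
F = (AUC_ev/D_ev)/(AUC_iv/D_iv) = (150.165/100)/(512/100) = 1.50165/5.12 = 0.2933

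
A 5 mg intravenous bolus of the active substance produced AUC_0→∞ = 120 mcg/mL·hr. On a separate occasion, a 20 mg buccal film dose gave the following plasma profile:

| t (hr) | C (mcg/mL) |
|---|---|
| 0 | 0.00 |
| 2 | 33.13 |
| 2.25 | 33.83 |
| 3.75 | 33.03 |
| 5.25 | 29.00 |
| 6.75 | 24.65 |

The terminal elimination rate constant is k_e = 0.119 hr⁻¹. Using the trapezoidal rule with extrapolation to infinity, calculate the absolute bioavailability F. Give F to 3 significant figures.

Trapezoidal AUC_0→6.75 (buccal film):
  [0→2]: (0.00+33.13)/2 × 2 = 33.13
  [2→2.25]: (33.13+33.83)/2 × 0.25 = 8.37
  [2.25→3.75]: (33.83+33.03)/2 × 1.5 = 50.145
  [3.75→5.25]: (33.03+29.00)/2 × 1.5 = 46.5225
  [5.25→6.75]: (29.00+24.65)/2 × 1.5 = 40.2375
  Sum = 178.405 mcg/mL·hr
Tail: C_last/k_e = 24.65/0.119 = 207.143
AUC_0→∞ (buccal film) = 178.405 + 207.143 = 385.548 mcg/mL·hr
F = (AUC_ev/D_ev)/(AUC_iv/D_iv) = (385.548/20)/(120/5) = 19.2774/24 = 0.8032

F = 0.803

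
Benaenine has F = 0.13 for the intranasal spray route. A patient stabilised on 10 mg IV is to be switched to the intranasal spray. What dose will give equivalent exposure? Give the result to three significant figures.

For equal systemic exposure: F × D_ev = D_iv
D_ev = D_iv / F = 10 / 0.13 = 76.9231 mg

D_intranasal = 76.9 mg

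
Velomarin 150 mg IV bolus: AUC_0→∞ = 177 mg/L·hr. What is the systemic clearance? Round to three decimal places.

CL = Dose_iv / AUC_0→∞
   = 150 / 177 = 0.847458 L/hr

CL = 0.847 L/hr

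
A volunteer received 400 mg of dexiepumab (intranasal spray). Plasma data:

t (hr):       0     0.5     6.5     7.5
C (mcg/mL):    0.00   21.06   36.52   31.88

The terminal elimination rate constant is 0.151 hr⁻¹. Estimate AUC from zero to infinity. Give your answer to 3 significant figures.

Trapezoidal AUC_0→7.5:
  [0→0.5]: (0.00+21.06)/2 × 0.5 = 5.265
  [0.5→6.5]: (21.06+36.52)/2 × 6 = 172.74
  [6.5→7.5]: (36.52+31.88)/2 × 1 = 34.2
  Sum = 212.205 mcg/mL·hr
Extrapolated tail: C_last / k_e = 31.88 / 0.151 = 211.126
AUC_0→∞ = 212.205 + 211.126 = 423.331 mcg/mL·hr

AUC = 423 mcg/mL·hr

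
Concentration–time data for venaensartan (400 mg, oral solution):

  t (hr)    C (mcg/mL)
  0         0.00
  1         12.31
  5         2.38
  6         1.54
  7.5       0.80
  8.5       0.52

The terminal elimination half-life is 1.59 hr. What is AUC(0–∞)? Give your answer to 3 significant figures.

Trapezoidal AUC_0→8.5:
  [0→1]: (0.00+12.31)/2 × 1 = 6.155
  [1→5]: (12.31+2.38)/2 × 4 = 29.38
  [5→6]: (2.38+1.54)/2 × 1 = 1.96
  [6→7.5]: (1.54+0.80)/2 × 1.5 = 1.755
  [7.5→8.5]: (0.80+0.52)/2 × 1 = 0.66
  Sum = 39.91 mcg/mL·hr
k_e = ln2 / t½ = 0.693147 / 1.59 = 0.4359 hr^-1
Extrapolated tail: C_last / k_e = 0.52 / 0.4359 = 1.193
AUC_0→∞ = 39.91 + 1.193 = 41.103 mcg/mL·hr

AUC = 41.1 mcg/mL·hr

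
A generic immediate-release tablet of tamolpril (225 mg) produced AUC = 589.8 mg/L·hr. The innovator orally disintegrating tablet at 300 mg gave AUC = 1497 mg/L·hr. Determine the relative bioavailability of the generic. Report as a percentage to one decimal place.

F_rel = 52.5%

F_rel = (AUC_test/D_test) / (AUC_ref/D_ref)
      = (589.8/225) / (1497/300)
      = 2.62133 / 4.99 = 0.5253 = 52.53%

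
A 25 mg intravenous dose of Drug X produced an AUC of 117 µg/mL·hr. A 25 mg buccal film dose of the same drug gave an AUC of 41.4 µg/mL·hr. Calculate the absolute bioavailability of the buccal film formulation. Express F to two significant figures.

F = 0.35

F = (AUC_ev / D_ev) / (AUC_iv / D_iv)
  = (41.4/25) / (117/25)
  = 1.656 / 4.68 = 0.3538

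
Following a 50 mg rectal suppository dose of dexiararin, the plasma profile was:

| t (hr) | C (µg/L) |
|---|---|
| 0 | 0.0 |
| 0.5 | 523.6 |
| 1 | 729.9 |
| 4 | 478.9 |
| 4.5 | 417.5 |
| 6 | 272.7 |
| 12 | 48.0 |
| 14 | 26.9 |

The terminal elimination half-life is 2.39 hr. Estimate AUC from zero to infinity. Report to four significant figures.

AUC = 4129 µg/L·hr

Trapezoidal AUC_0→14:
  [0→0.5]: (0.0+523.6)/2 × 0.5 = 130.9
  [0.5→1]: (523.6+729.9)/2 × 0.5 = 313.375
  [1→4]: (729.9+478.9)/2 × 3 = 1813.2
  [4→4.5]: (478.9+417.5)/2 × 0.5 = 224.1
  [4.5→6]: (417.5+272.7)/2 × 1.5 = 517.65
  [6→12]: (272.7+48.0)/2 × 6 = 962.1
  [12→14]: (48.0+26.9)/2 × 2 = 74.9
  Sum = 4036.225 µg/L·hr
k_e = ln2 / t½ = 0.693147 / 2.39 = 0.2900 hr^-1
Extrapolated tail: C_last / k_e = 26.9 / 0.29 = 92.759
AUC_0→∞ = 4036.225 + 92.759 = 4128.984 µg/L·hr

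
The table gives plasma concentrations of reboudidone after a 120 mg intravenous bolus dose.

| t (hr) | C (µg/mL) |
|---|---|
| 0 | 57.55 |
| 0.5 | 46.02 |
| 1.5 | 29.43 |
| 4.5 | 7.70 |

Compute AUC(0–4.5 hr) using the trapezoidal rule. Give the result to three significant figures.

Trapezoidal AUC_0→4.5:
  [0→0.5]: (57.55+46.02)/2 × 0.5 = 25.8925
  [0.5→1.5]: (46.02+29.43)/2 × 1 = 37.725
  [1.5→4.5]: (29.43+7.70)/2 × 3 = 55.695
  Sum = 119.3125 µg/mL·hr

AUC = 119 µg/mL·hr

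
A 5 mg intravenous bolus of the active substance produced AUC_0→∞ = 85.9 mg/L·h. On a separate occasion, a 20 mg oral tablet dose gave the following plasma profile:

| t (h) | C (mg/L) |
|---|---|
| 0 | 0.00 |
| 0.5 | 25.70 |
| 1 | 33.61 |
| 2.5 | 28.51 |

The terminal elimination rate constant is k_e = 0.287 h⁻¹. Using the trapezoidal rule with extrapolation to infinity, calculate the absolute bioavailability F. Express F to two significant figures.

Trapezoidal AUC_0→2.5 (oral tablet):
  [0→0.5]: (0.00+25.70)/2 × 0.5 = 6.425
  [0.5→1]: (25.70+33.61)/2 × 0.5 = 14.8275
  [1→2.5]: (33.61+28.51)/2 × 1.5 = 46.59
  Sum = 67.8425 mg/L·h
Tail: C_last/k_e = 28.51/0.287 = 99.338
AUC_0→∞ (oral tablet) = 67.8425 + 99.338 = 167.1805 mg/L·h
F = (AUC_ev/D_ev)/(AUC_iv/D_iv) = (167.1805/20)/(85.9/5) = 8.359025/17.18 = 0.4866

F = 0.49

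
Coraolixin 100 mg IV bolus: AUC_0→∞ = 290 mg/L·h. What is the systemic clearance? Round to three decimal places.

CL = 0.345 L/h

CL = Dose_iv / AUC_0→∞
   = 100 / 290 = 0.344828 L/h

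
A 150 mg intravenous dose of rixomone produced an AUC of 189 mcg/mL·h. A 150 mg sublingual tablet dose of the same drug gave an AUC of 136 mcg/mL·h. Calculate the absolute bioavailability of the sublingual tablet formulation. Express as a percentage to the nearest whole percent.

F = 72%

F = (AUC_ev / D_ev) / (AUC_iv / D_iv)
  = (136/150) / (189/150)
  = 0.906667 / 1.26 = 0.7196
  = 71.96%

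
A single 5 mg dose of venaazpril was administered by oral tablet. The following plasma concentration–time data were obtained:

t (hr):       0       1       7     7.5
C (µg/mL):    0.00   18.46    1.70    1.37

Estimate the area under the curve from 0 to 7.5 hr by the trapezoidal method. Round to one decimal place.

AUC = 70.5 µg/mL·hr

Trapezoidal AUC_0→7.5:
  [0→1]: (0.00+18.46)/2 × 1 = 9.23
  [1→7]: (18.46+1.70)/2 × 6 = 60.48
  [7→7.5]: (1.70+1.37)/2 × 0.5 = 0.7675
  Sum = 70.4775 µg/mL·hr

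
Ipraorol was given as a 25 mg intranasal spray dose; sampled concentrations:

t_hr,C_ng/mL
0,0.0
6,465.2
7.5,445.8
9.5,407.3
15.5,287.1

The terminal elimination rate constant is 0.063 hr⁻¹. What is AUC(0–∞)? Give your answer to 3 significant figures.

Trapezoidal AUC_0→15.5:
  [0→6]: (0.0+465.2)/2 × 6 = 1395.6
  [6→7.5]: (465.2+445.8)/2 × 1.5 = 683.25
  [7.5→9.5]: (445.8+407.3)/2 × 2 = 853.1
  [9.5→15.5]: (407.3+287.1)/2 × 6 = 2083.2
  Sum = 5015.15 ng/mL·hr
Extrapolated tail: C_last / k_e = 287.1 / 0.063 = 4557.143
AUC_0→∞ = 5015.15 + 4557.143 = 9572.293 ng/mL·hr

AUC = 9570 ng/mL·hr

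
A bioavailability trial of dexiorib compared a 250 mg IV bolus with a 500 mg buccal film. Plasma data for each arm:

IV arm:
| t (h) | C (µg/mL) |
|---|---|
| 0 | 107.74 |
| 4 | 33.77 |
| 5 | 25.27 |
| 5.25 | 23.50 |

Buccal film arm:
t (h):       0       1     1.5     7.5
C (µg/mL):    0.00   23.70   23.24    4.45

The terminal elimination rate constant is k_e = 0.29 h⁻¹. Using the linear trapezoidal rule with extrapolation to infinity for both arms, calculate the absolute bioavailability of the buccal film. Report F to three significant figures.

Trapezoidal AUC_0→5.25 (IV):
  [0→4]: (107.74+33.77)/2 × 4 = 283.02
  [4→5]: (33.77+25.27)/2 × 1 = 29.52
  [5→5.25]: (25.27+23.50)/2 × 0.25 = 6.09625
  Sum = 318.63625 µg/mL·h
IV tail: 23.50/0.29 = 81.034; AUC_iv,0→∞ = 318.63625 + 81.034 = 399.67025 µg/mL·h
Trapezoidal AUC_0→7.5 (buccal film):
  [0→1]: (0.00+23.70)/2 × 1 = 11.85
  [1→1.5]: (23.70+23.24)/2 × 0.5 = 11.735
  [1.5→7.5]: (23.24+4.45)/2 × 6 = 83.07
  Sum = 106.655 µg/mL·h
buccal film tail: 4.45/0.29 = 15.345; AUC_ev,0→∞ = 106.655 + 15.345 = 122.0 µg/mL·h
F = (AUC_ev/D_ev)/(AUC_iv/D_iv) = (122.0/500)/(399.67025/250) = 0.244/1.598681 = 0.1526

F = 0.153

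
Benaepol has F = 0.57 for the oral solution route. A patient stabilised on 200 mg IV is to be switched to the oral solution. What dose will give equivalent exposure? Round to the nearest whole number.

For equal systemic exposure: F × D_ev = D_iv
D_ev = D_iv / F = 200 / 0.57 = 350.877 mg

D_oral = 351 mg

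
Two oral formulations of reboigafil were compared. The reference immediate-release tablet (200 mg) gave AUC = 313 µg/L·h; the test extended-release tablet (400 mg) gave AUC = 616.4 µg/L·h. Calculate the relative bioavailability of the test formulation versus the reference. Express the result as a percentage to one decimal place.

F_rel = (AUC_test/D_test) / (AUC_ref/D_ref)
      = (616.4/400) / (313/200)
      = 1.541 / 1.565 = 0.9847 = 98.47%

F_rel = 98.5%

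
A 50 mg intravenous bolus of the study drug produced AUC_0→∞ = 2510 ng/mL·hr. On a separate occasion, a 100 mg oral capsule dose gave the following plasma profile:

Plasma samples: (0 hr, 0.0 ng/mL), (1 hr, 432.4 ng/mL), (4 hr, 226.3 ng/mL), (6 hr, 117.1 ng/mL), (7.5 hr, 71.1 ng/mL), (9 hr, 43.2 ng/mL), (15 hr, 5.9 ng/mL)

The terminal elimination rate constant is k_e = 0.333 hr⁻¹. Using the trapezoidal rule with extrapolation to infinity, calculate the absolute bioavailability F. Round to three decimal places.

F = 0.386

Trapezoidal AUC_0→15 (oral capsule):
  [0→1]: (0.0+432.4)/2 × 1 = 216.2
  [1→4]: (432.4+226.3)/2 × 3 = 988.05
  [4→6]: (226.3+117.1)/2 × 2 = 343.4
  [6→7.5]: (117.1+71.1)/2 × 1.5 = 141.15
  [7.5→9]: (71.1+43.2)/2 × 1.5 = 85.725
  [9→15]: (43.2+5.9)/2 × 6 = 147.3
  Sum = 1921.825 ng/mL·hr
Tail: C_last/k_e = 5.9/0.333 = 17.718
AUC_0→∞ (oral capsule) = 1921.825 + 17.718 = 1939.543 ng/mL·hr
F = (AUC_ev/D_ev)/(AUC_iv/D_iv) = (1939.543/100)/(2510/50) = 19.39543/50.2 = 0.3864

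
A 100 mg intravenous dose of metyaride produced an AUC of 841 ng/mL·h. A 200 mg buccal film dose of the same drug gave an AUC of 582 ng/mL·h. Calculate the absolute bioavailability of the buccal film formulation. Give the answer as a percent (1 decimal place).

F = 34.6%

F = (AUC_ev / D_ev) / (AUC_iv / D_iv)
  = (582/200) / (841/100)
  = 2.91 / 8.41 = 0.3460
  = 34.60%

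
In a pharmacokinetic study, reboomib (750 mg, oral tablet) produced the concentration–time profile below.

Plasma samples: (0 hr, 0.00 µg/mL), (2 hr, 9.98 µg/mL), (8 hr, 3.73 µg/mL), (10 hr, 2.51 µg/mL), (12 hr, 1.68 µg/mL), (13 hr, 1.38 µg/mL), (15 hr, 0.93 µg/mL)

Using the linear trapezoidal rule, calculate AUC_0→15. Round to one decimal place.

Trapezoidal AUC_0→15:
  [0→2]: (0.00+9.98)/2 × 2 = 9.98
  [2→8]: (9.98+3.73)/2 × 6 = 41.13
  [8→10]: (3.73+2.51)/2 × 2 = 6.24
  [10→12]: (2.51+1.68)/2 × 2 = 4.19
  [12→13]: (1.68+1.38)/2 × 1 = 1.53
  [13→15]: (1.38+0.93)/2 × 2 = 2.31
  Sum = 65.38 µg/mL·hr

AUC = 65.4 µg/mL·hr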